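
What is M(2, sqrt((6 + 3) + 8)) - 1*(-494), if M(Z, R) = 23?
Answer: 517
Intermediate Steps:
M(2, sqrt((6 + 3) + 8)) - 1*(-494) = 23 - 1*(-494) = 23 + 494 = 517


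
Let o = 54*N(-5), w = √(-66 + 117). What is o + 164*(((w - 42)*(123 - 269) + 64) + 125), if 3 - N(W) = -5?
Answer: 1037076 - 23944*√51 ≈ 8.6608e+5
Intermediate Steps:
w = √51 ≈ 7.1414
N(W) = 8 (N(W) = 3 - 1*(-5) = 3 + 5 = 8)
o = 432 (o = 54*8 = 432)
o + 164*(((w - 42)*(123 - 269) + 64) + 125) = 432 + 164*(((√51 - 42)*(123 - 269) + 64) + 125) = 432 + 164*(((-42 + √51)*(-146) + 64) + 125) = 432 + 164*(((6132 - 146*√51) + 64) + 125) = 432 + 164*((6196 - 146*√51) + 125) = 432 + 164*(6321 - 146*√51) = 432 + (1036644 - 23944*√51) = 1037076 - 23944*√51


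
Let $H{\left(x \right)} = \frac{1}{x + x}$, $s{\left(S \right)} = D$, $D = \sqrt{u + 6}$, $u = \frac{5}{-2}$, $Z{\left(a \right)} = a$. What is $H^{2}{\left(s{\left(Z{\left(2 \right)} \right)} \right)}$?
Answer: $\frac{1}{14} \approx 0.071429$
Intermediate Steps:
$u = - \frac{5}{2}$ ($u = 5 \left(- \frac{1}{2}\right) = - \frac{5}{2} \approx -2.5$)
$D = \frac{\sqrt{14}}{2}$ ($D = \sqrt{- \frac{5}{2} + 6} = \sqrt{\frac{7}{2}} = \frac{\sqrt{14}}{2} \approx 1.8708$)
$s{\left(S \right)} = \frac{\sqrt{14}}{2}$
$H{\left(x \right)} = \frac{1}{2 x}$
$H^{2}{\left(s{\left(Z{\left(2 \right)} \right)} \right)} = \left(\frac{1}{2 \frac{\sqrt{14}}{2}}\right)^{2} = \left(\frac{\frac{1}{7} \sqrt{14}}{2}\right)^{2} = \left(\frac{\sqrt{14}}{14}\right)^{2} = \frac{1}{14}$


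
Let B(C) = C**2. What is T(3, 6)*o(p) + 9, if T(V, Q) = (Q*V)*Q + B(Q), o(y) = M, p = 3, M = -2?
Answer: -279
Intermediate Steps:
o(y) = -2
T(V, Q) = Q**2 + V*Q**2 (T(V, Q) = (Q*V)*Q + Q**2 = V*Q**2 + Q**2 = Q**2 + V*Q**2)
T(3, 6)*o(p) + 9 = (6**2*(1 + 3))*(-2) + 9 = (36*4)*(-2) + 9 = 144*(-2) + 9 = -288 + 9 = -279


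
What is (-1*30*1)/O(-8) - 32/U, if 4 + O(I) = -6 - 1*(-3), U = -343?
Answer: 1502/343 ≈ 4.3790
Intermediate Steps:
O(I) = -7 (O(I) = -4 + (-6 - 1*(-3)) = -4 + (-6 + 3) = -4 - 3 = -7)
(-1*30*1)/O(-8) - 32/U = (-1*30*1)/(-7) - 32/(-343) = -30*1*(-⅐) - 32*(-1/343) = -30*(-⅐) + 32/343 = 30/7 + 32/343 = 1502/343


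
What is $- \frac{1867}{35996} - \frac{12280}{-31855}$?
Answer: $\frac{76511519}{229330516} \approx 0.33363$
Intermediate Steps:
$- \frac{1867}{35996} - \frac{12280}{-31855} = \left(-1867\right) \frac{1}{35996} - - \frac{2456}{6371} = - \frac{1867}{35996} + \frac{2456}{6371} = \frac{76511519}{229330516}$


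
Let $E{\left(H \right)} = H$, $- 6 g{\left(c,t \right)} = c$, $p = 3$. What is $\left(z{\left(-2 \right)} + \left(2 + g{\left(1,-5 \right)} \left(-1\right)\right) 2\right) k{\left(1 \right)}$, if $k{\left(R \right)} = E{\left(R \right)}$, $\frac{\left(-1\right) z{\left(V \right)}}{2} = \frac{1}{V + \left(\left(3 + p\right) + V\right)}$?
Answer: $\frac{10}{3} \approx 3.3333$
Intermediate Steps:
$g{\left(c,t \right)} = - \frac{c}{6}$
$z{\left(V \right)} = - \frac{2}{6 + 2 V}$ ($z{\left(V \right)} = - \frac{2}{V + \left(\left(3 + 3\right) + V\right)} = - \frac{2}{V + \left(6 + V\right)} = - \frac{2}{6 + 2 V}$)
$k{\left(R \right)} = R$
$\left(z{\left(-2 \right)} + \left(2 + g{\left(1,-5 \right)} \left(-1\right)\right) 2\right) k{\left(1 \right)} = \left(- \frac{1}{3 - 2} + \left(2 + \left(- \frac{1}{6}\right) 1 \left(-1\right)\right) 2\right) 1 = \left(- 1^{-1} + \left(2 - - \frac{1}{6}\right) 2\right) 1 = \left(\left(-1\right) 1 + \left(2 + \frac{1}{6}\right) 2\right) 1 = \left(-1 + \frac{13}{6} \cdot 2\right) 1 = \left(-1 + \frac{13}{3}\right) 1 = \frac{10}{3} \cdot 1 = \frac{10}{3}$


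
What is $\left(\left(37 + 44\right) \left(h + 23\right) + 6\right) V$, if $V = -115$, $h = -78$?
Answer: $511635$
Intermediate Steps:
$\left(\left(37 + 44\right) \left(h + 23\right) + 6\right) V = \left(\left(37 + 44\right) \left(-78 + 23\right) + 6\right) \left(-115\right) = \left(81 \left(-55\right) + 6\right) \left(-115\right) = \left(-4455 + 6\right) \left(-115\right) = \left(-4449\right) \left(-115\right) = 511635$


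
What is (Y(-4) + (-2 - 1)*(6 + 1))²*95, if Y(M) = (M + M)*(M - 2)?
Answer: 69255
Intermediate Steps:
Y(M) = 2*M*(-2 + M) (Y(M) = (2*M)*(-2 + M) = 2*M*(-2 + M))
(Y(-4) + (-2 - 1)*(6 + 1))²*95 = (2*(-4)*(-2 - 4) + (-2 - 1)*(6 + 1))²*95 = (2*(-4)*(-6) - 3*7)²*95 = (48 - 21)²*95 = 27²*95 = 729*95 = 69255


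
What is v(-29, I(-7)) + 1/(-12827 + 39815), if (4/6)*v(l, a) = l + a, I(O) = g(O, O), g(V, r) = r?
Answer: -1457351/26988 ≈ -54.000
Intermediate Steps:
I(O) = O
v(l, a) = 3*a/2 + 3*l/2 (v(l, a) = 3*(l + a)/2 = 3*(a + l)/2 = 3*a/2 + 3*l/2)
v(-29, I(-7)) + 1/(-12827 + 39815) = ((3/2)*(-7) + (3/2)*(-29)) + 1/(-12827 + 39815) = (-21/2 - 87/2) + 1/26988 = -54 + 1/26988 = -1457351/26988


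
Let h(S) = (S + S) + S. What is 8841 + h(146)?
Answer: 9279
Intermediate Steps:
h(S) = 3*S (h(S) = 2*S + S = 3*S)
8841 + h(146) = 8841 + 3*146 = 8841 + 438 = 9279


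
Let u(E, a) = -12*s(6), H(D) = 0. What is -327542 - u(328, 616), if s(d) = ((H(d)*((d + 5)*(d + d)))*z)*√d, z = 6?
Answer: -327542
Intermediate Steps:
s(d) = 0 (s(d) = ((0*((d + 5)*(d + d)))*6)*√d = ((0*((5 + d)*(2*d)))*6)*√d = ((0*(2*d*(5 + d)))*6)*√d = (0*6)*√d = 0*√d = 0)
u(E, a) = 0 (u(E, a) = -12*0 = 0)
-327542 - u(328, 616) = -327542 - 1*0 = -327542 + 0 = -327542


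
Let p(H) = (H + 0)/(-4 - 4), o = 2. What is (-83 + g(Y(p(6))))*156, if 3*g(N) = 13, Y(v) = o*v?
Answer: -12272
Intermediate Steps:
p(H) = -H/8 (p(H) = H/(-8) = H*(-1/8) = -H/8)
Y(v) = 2*v
g(N) = 13/3 (g(N) = (1/3)*13 = 13/3)
(-83 + g(Y(p(6))))*156 = (-83 + 13/3)*156 = -236/3*156 = -12272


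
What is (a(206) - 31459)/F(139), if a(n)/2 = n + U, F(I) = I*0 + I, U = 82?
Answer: -30883/139 ≈ -222.18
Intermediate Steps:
F(I) = I (F(I) = 0 + I = I)
a(n) = 164 + 2*n (a(n) = 2*(n + 82) = 2*(82 + n) = 164 + 2*n)
(a(206) - 31459)/F(139) = ((164 + 2*206) - 31459)/139 = ((164 + 412) - 31459)*(1/139) = (576 - 31459)*(1/139) = -30883*1/139 = -30883/139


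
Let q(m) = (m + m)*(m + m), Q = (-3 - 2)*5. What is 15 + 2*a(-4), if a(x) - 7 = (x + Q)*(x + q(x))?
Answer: -3451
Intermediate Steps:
Q = -25 (Q = -5*5 = -25)
q(m) = 4*m**2 (q(m) = (2*m)*(2*m) = 4*m**2)
a(x) = 7 + (-25 + x)*(x + 4*x**2) (a(x) = 7 + (x - 25)*(x + 4*x**2) = 7 + (-25 + x)*(x + 4*x**2))
15 + 2*a(-4) = 15 + 2*(7 - 99*(-4)**2 - 25*(-4) + 4*(-4)**3) = 15 + 2*(7 - 99*16 + 100 + 4*(-64)) = 15 + 2*(7 - 1584 + 100 - 256) = 15 + 2*(-1733) = 15 - 3466 = -3451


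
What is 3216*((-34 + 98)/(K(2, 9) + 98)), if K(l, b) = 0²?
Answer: 102912/49 ≈ 2100.2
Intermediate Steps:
K(l, b) = 0
3216*((-34 + 98)/(K(2, 9) + 98)) = 3216*((-34 + 98)/(0 + 98)) = 3216*(64/98) = 3216*(64*(1/98)) = 3216*(32/49) = 102912/49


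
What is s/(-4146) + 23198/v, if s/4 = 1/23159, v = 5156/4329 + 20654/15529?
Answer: 37434387276820082623/4068217911542415 ≈ 9201.7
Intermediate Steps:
v = 169478690/67225041 (v = 5156*(1/4329) + 20654*(1/15529) = 5156/4329 + 20654/15529 = 169478690/67225041 ≈ 2.5211)
s = 4/23159 ≈ 0.00017272
s/(-4146) + 23198/v = (4/23159)/(-4146) + 23198/(169478690/67225041) = (4/23159)*(-1/4146) + 23198*(67225041/169478690) = -2/48008607 + 779743250559/84739345 = 37434387276820082623/4068217911542415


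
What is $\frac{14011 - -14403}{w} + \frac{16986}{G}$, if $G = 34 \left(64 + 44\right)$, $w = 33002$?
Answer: $\frac{55409015}{10098612} \approx 5.4868$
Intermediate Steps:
$G = 3672$ ($G = 34 \cdot 108 = 3672$)
$\frac{14011 - -14403}{w} + \frac{16986}{G} = \frac{14011 - -14403}{33002} + \frac{16986}{3672} = \left(14011 + 14403\right) \frac{1}{33002} + 16986 \cdot \frac{1}{3672} = 28414 \cdot \frac{1}{33002} + \frac{2831}{612} = \frac{14207}{16501} + \frac{2831}{612} = \frac{55409015}{10098612}$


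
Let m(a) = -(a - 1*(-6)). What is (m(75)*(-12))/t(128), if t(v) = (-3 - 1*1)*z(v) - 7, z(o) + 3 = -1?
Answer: 108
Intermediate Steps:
z(o) = -4 (z(o) = -3 - 1 = -4)
m(a) = -6 - a (m(a) = -(a + 6) = -(6 + a) = -6 - a)
t(v) = 9 (t(v) = (-3 - 1*1)*(-4) - 7 = (-3 - 1)*(-4) - 7 = -4*(-4) - 7 = 16 - 7 = 9)
(m(75)*(-12))/t(128) = ((-6 - 1*75)*(-12))/9 = ((-6 - 75)*(-12))*(⅑) = -81*(-12)*(⅑) = 972*(⅑) = 108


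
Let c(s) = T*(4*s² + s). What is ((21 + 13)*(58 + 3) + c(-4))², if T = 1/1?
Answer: 4553956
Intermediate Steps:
T = 1
c(s) = s + 4*s² (c(s) = 1*(4*s² + s) = 1*(s + 4*s²) = s + 4*s²)
((21 + 13)*(58 + 3) + c(-4))² = ((21 + 13)*(58 + 3) - 4*(1 + 4*(-4)))² = (34*61 - 4*(1 - 16))² = (2074 - 4*(-15))² = (2074 + 60)² = 2134² = 4553956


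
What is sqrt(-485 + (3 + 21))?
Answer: I*sqrt(461) ≈ 21.471*I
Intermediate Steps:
sqrt(-485 + (3 + 21)) = sqrt(-485 + 24) = sqrt(-461) = I*sqrt(461)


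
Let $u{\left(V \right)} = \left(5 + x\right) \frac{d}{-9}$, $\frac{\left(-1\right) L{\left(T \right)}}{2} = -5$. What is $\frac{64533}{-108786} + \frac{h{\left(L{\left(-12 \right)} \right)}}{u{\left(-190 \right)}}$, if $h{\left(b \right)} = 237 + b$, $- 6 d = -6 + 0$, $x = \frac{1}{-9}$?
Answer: $- \frac{363220159}{797764} \approx -455.3$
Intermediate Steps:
$x = - \frac{1}{9} \approx -0.11111$
$d = 1$ ($d = - \frac{-6 + 0}{6} = \left(- \frac{1}{6}\right) \left(-6\right) = 1$)
$L{\left(T \right)} = 10$ ($L{\left(T \right)} = \left(-2\right) \left(-5\right) = 10$)
$u{\left(V \right)} = - \frac{44}{81}$ ($u{\left(V \right)} = \left(5 - \frac{1}{9}\right) 1 \frac{1}{-9} = \frac{44 \cdot 1 \left(- \frac{1}{9}\right)}{9} = \frac{44}{9} \left(- \frac{1}{9}\right) = - \frac{44}{81}$)
$\frac{64533}{-108786} + \frac{h{\left(L{\left(-12 \right)} \right)}}{u{\left(-190 \right)}} = \frac{64533}{-108786} + \frac{237 + 10}{- \frac{44}{81}} = 64533 \left(- \frac{1}{108786}\right) + 247 \left(- \frac{81}{44}\right) = - \frac{21511}{36262} - \frac{20007}{44} = - \frac{363220159}{797764}$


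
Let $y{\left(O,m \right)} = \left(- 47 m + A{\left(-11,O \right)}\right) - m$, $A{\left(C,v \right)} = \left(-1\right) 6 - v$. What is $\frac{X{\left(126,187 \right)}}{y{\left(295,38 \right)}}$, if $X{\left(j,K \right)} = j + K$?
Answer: $- \frac{313}{2125} \approx -0.14729$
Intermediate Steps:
$A{\left(C,v \right)} = -6 - v$
$X{\left(j,K \right)} = K + j$
$y{\left(O,m \right)} = -6 - O - 48 m$ ($y{\left(O,m \right)} = \left(- 47 m - \left(6 + O\right)\right) - m = \left(-6 - O - 47 m\right) - m = -6 - O - 48 m$)
$\frac{X{\left(126,187 \right)}}{y{\left(295,38 \right)}} = \frac{187 + 126}{-6 - 295 - 1824} = \frac{313}{-6 - 295 - 1824} = \frac{313}{-2125} = 313 \left(- \frac{1}{2125}\right) = - \frac{313}{2125}$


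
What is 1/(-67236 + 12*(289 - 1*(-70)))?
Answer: -1/62928 ≈ -1.5891e-5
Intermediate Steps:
1/(-67236 + 12*(289 - 1*(-70))) = 1/(-67236 + 12*(289 + 70)) = 1/(-67236 + 12*359) = 1/(-67236 + 4308) = 1/(-62928) = -1/62928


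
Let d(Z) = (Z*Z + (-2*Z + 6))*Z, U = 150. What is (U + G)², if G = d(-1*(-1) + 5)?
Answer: 108900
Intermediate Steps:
d(Z) = Z*(6 + Z² - 2*Z) (d(Z) = (Z² + (6 - 2*Z))*Z = (6 + Z² - 2*Z)*Z = Z*(6 + Z² - 2*Z))
G = 180 (G = (-1*(-1) + 5)*(6 + (-1*(-1) + 5)² - 2*(-1*(-1) + 5)) = (1 + 5)*(6 + (1 + 5)² - 2*(1 + 5)) = 6*(6 + 6² - 2*6) = 6*(6 + 36 - 12) = 6*30 = 180)
(U + G)² = (150 + 180)² = 330² = 108900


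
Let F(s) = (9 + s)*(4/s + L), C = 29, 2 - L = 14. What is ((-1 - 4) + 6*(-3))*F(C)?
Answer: 300656/29 ≈ 10367.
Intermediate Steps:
L = -12 (L = 2 - 1*14 = 2 - 14 = -12)
F(s) = (-12 + 4/s)*(9 + s) (F(s) = (9 + s)*(4/s - 12) = (9 + s)*(-12 + 4/s) = (-12 + 4/s)*(9 + s))
((-1 - 4) + 6*(-3))*F(C) = ((-1 - 4) + 6*(-3))*(-104 - 12*29 + 36/29) = (-5 - 18)*(-104 - 348 + 36*(1/29)) = -23*(-104 - 348 + 36/29) = -23*(-13072/29) = 300656/29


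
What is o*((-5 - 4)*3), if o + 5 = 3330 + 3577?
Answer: -186354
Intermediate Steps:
o = 6902 (o = -5 + (3330 + 3577) = -5 + 6907 = 6902)
o*((-5 - 4)*3) = 6902*((-5 - 4)*3) = 6902*(-9*3) = 6902*(-27) = -186354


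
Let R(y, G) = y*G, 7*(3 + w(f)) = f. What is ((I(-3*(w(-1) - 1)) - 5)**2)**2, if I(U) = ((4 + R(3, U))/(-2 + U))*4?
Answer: 391476713761/28398241 ≈ 13785.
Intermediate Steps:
w(f) = -3 + f/7
R(y, G) = G*y
I(U) = 4*(4 + 3*U)/(-2 + U) (I(U) = ((4 + U*3)/(-2 + U))*4 = ((4 + 3*U)/(-2 + U))*4 = 4*(4 + 3*U)/(-2 + U))
((I(-3*(w(-1) - 1)) - 5)**2)**2 = ((4*(4 + 3*(-3*((-3 + (1/7)*(-1)) - 1)))/(-2 - 3*((-3 + (1/7)*(-1)) - 1)) - 5)**2)**2 = ((4*(4 + 3*(-3*((-3 - 1/7) - 1)))/(-2 - 3*((-3 - 1/7) - 1)) - 5)**2)**2 = ((4*(4 + 3*(-3*(-22/7 - 1)))/(-2 - 3*(-22/7 - 1)) - 5)**2)**2 = ((4*(4 + 3*(-3*(-29/7)))/(-2 - 3*(-29/7)) - 5)**2)**2 = ((4*(4 + 3*(87/7))/(-2 + 87/7) - 5)**2)**2 = ((4*(4 + 261/7)/(73/7) - 5)**2)**2 = ((4*(7/73)*(289/7) - 5)**2)**2 = ((1156/73 - 5)**2)**2 = ((791/73)**2)**2 = (625681/5329)**2 = 391476713761/28398241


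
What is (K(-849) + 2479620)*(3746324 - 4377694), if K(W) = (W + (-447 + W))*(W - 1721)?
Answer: -5046079509900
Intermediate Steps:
K(W) = (-1721 + W)*(-447 + 2*W) (K(W) = (-447 + 2*W)*(-1721 + W) = (-1721 + W)*(-447 + 2*W))
(K(-849) + 2479620)*(3746324 - 4377694) = ((769287 - 3889*(-849) + 2*(-849)**2) + 2479620)*(3746324 - 4377694) = ((769287 + 3301761 + 2*720801) + 2479620)*(-631370) = ((769287 + 3301761 + 1441602) + 2479620)*(-631370) = (5512650 + 2479620)*(-631370) = 7992270*(-631370) = -5046079509900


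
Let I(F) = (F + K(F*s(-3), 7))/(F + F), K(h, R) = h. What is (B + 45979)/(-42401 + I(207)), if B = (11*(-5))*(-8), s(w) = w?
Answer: -15473/14134 ≈ -1.0947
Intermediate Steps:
B = 440 (B = -55*(-8) = 440)
I(F) = -1 (I(F) = (F + F*(-3))/(F + F) = (F - 3*F)/((2*F)) = (-2*F)*(1/(2*F)) = -1)
(B + 45979)/(-42401 + I(207)) = (440 + 45979)/(-42401 - 1) = 46419/(-42402) = 46419*(-1/42402) = -15473/14134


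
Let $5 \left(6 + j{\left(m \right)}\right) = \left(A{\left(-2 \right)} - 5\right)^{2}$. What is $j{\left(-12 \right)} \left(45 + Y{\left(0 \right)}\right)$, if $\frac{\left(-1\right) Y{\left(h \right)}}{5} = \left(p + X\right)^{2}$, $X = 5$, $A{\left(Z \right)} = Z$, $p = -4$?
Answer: $152$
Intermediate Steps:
$j{\left(m \right)} = \frac{19}{5}$ ($j{\left(m \right)} = -6 + \frac{\left(-2 - 5\right)^{2}}{5} = -6 + \frac{\left(-7\right)^{2}}{5} = -6 + \frac{1}{5} \cdot 49 = -6 + \frac{49}{5} = \frac{19}{5}$)
$Y{\left(h \right)} = -5$ ($Y{\left(h \right)} = - 5 \left(-4 + 5\right)^{2} = - 5 \cdot 1^{2} = \left(-5\right) 1 = -5$)
$j{\left(-12 \right)} \left(45 + Y{\left(0 \right)}\right) = \frac{19 \left(45 - 5\right)}{5} = \frac{19}{5} \cdot 40 = 152$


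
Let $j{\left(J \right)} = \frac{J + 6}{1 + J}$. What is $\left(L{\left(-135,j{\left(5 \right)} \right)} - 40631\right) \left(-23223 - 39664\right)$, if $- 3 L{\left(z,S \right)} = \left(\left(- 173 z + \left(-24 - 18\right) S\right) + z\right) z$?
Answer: $-62937561148$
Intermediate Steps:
$j{\left(J \right)} = \frac{6 + J}{1 + J}$
$L{\left(z,S \right)} = - \frac{z \left(- 172 z - 42 S\right)}{3}$ ($L{\left(z,S \right)} = - \frac{\left(\left(- 173 z + \left(-24 - 18\right) S\right) + z\right) z}{3} = - \frac{\left(\left(- 173 z - 42 S\right) + z\right) z}{3} = - \frac{\left(- 172 z - 42 S\right) z}{3} = - \frac{z \left(- 172 z - 42 S\right)}{3}$)
$\left(L{\left(-135,j{\left(5 \right)} \right)} - 40631\right) \left(-23223 - 39664\right) = \left(\frac{2}{3} \left(-135\right) \left(21 \frac{6 + 5}{1 + 5} + 86 \left(-135\right)\right) - 40631\right) \left(-23223 - 39664\right) = \left(\frac{2}{3} \left(-135\right) \left(21 \cdot \frac{1}{6} \cdot 11 - 11610\right) - 40631\right) \left(-62887\right) = \left(\frac{2}{3} \left(-135\right) \left(21 \cdot \frac{11}{6} - 11610\right) - 40631\right) \left(-62887\right) = \left(\frac{2}{3} \left(-135\right) \left(\frac{77}{2} - 11610\right) - 40631\right) \left(-62887\right) = \left(\frac{2}{3} \left(-135\right) \left(- \frac{23143}{2}\right) - 40631\right) \left(-62887\right) = \left(1041435 - 40631\right) \left(-62887\right) = 1000804 \left(-62887\right) = -62937561148$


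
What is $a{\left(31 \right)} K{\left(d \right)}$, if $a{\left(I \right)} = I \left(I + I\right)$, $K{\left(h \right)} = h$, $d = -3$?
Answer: $-5766$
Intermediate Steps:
$a{\left(I \right)} = 2 I^{2}$ ($a{\left(I \right)} = I 2 I = 2 I^{2}$)
$a{\left(31 \right)} K{\left(d \right)} = 2 \cdot 31^{2} \left(-3\right) = 2 \cdot 961 \left(-3\right) = 1922 \left(-3\right) = -5766$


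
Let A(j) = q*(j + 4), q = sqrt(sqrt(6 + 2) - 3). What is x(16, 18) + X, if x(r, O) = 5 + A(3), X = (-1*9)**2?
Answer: 86 + 7*sqrt(-3 + 2*sqrt(2)) ≈ 86.0 + 2.8995*I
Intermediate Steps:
X = 81 (X = (-9)**2 = 81)
q = sqrt(-3 + 2*sqrt(2)) (q = sqrt(sqrt(8) - 3) = sqrt(2*sqrt(2) - 3) = sqrt(-3 + 2*sqrt(2)) ≈ 0.41421*I)
A(j) = sqrt(-3 + 2*sqrt(2))*(4 + j) (A(j) = sqrt(-3 + 2*sqrt(2))*(j + 4) = sqrt(-3 + 2*sqrt(2))*(4 + j))
x(r, O) = 5 + 7*sqrt(-3 + 2*sqrt(2)) (x(r, O) = 5 + sqrt(-3 + 2*sqrt(2))*(4 + 3) = 5 + sqrt(-3 + 2*sqrt(2))*7 = 5 + 7*sqrt(-3 + 2*sqrt(2)))
x(16, 18) + X = (5 + 7*sqrt(-3 + 2*sqrt(2))) + 81 = 86 + 7*sqrt(-3 + 2*sqrt(2))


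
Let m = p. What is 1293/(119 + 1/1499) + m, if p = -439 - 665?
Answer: -194995521/178382 ≈ -1093.1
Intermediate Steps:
p = -1104
m = -1104
1293/(119 + 1/1499) + m = 1293/(119 + 1/1499) - 1104 = 1293/(178382/1499) - 1104 = (1499/178382)*1293 - 1104 = 1938207/178382 - 1104 = -194995521/178382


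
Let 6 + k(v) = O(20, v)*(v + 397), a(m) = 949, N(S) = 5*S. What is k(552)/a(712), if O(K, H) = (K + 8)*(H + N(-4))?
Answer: 14136298/949 ≈ 14896.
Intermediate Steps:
O(K, H) = (-20 + H)*(8 + K) (O(K, H) = (K + 8)*(H + 5*(-4)) = (8 + K)*(H - 20) = (8 + K)*(-20 + H) = (-20 + H)*(8 + K))
k(v) = -6 + (-560 + 28*v)*(397 + v) (k(v) = -6 + (-160 - 20*20 + 8*v + v*20)*(v + 397) = -6 + (-160 - 400 + 8*v + 20*v)*(397 + v) = -6 + (-560 + 28*v)*(397 + v))
k(552)/a(712) = (-222326 + 28*552**2 + 10556*552)/949 = (-222326 + 28*304704 + 5826912)*(1/949) = (-222326 + 8531712 + 5826912)*(1/949) = 14136298*(1/949) = 14136298/949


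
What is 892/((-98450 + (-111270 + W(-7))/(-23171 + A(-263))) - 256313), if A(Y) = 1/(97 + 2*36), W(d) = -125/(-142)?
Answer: -496003304272/197265962312373 ≈ -0.0025144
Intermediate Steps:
W(d) = 125/142 (W(d) = -125*(-1/142) = 125/142)
A(Y) = 1/169 (A(Y) = 1/(97 + 72) = 1/169)
892/((-98450 + (-111270 + W(-7))/(-23171 + A(-263))) - 256313) = 892/((-98450 + (-111270 + 125/142)/(-23171 + 1/169)) - 256313) = 892/((-98450 - 15800215/(142*(-3915898/169))) - 256313) = 892/((-98450 - 15800215/142*(-169/3915898)) - 256313) = 892/((-98450 + 2670236335/556057516) - 256313) = 892/(-54741192213865/556057516 - 256313) = 892/(-197265962312373/556057516) = 892*(-556057516/197265962312373) = -496003304272/197265962312373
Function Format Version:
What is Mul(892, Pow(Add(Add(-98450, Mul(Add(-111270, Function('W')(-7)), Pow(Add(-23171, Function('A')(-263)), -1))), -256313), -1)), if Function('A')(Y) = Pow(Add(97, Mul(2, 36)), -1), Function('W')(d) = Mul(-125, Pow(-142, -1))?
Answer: Rational(-496003304272, 197265962312373) ≈ -0.0025144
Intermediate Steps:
Function('W')(d) = Rational(125, 142) (Function('W')(d) = Mul(-125, Rational(-1, 142)) = Rational(125, 142))
Function('A')(Y) = Rational(1, 169) (Function('A')(Y) = Pow(Add(97, 72), -1) = Pow(169, -1) = Rational(1, 169))
Mul(892, Pow(Add(Add(-98450, Mul(Add(-111270, Function('W')(-7)), Pow(Add(-23171, Function('A')(-263)), -1))), -256313), -1)) = Mul(892, Pow(Add(Add(-98450, Mul(Add(-111270, Rational(125, 142)), Pow(Add(-23171, Rational(1, 169)), -1))), -256313), -1)) = Mul(892, Pow(Add(Add(-98450, Mul(Rational(-15800215, 142), Pow(Rational(-3915898, 169), -1))), -256313), -1)) = Mul(892, Pow(Add(Add(-98450, Mul(Rational(-15800215, 142), Rational(-169, 3915898))), -256313), -1)) = Mul(892, Pow(Add(Add(-98450, Rational(2670236335, 556057516)), -256313), -1)) = Mul(892, Pow(Add(Rational(-54741192213865, 556057516), -256313), -1)) = Mul(892, Pow(Rational(-197265962312373, 556057516), -1)) = Mul(892, Rational(-556057516, 197265962312373)) = Rational(-496003304272, 197265962312373)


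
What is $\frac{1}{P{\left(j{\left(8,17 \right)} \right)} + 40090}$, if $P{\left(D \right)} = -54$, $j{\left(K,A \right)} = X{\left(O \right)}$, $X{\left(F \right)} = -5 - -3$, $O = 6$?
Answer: $\frac{1}{40036} \approx 2.4978 \cdot 10^{-5}$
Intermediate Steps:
$X{\left(F \right)} = -2$ ($X{\left(F \right)} = -5 + 3 = -2$)
$j{\left(K,A \right)} = -2$
$\frac{1}{P{\left(j{\left(8,17 \right)} \right)} + 40090} = \frac{1}{-54 + 40090} = \frac{1}{40036}$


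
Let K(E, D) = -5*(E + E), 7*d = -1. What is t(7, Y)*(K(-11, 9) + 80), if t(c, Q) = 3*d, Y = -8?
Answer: -570/7 ≈ -81.429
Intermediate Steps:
d = -⅐ (d = (⅐)*(-1) = -⅐ ≈ -0.14286)
K(E, D) = -10*E
t(c, Q) = -3/7 (t(c, Q) = 3*(-⅐) = -3/7)
t(7, Y)*(K(-11, 9) + 80) = -3*(-10*(-11) + 80)/7 = -3*(110 + 80)/7 = -3/7*190 = -570/7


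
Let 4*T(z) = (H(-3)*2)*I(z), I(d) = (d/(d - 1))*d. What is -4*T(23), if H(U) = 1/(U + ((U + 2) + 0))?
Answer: 529/44 ≈ 12.023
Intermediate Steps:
I(d) = d**2/(-1 + d) (I(d) = (d/(-1 + d))*d = d**2/(-1 + d))
H(U) = 1/(2 + 2*U) (H(U) = 1/(U + ((2 + U) + 0)) = 1/(U + (2 + U)) = 1/(2 + 2*U))
T(z) = -z**2/(8*(-1 + z)) (T(z) = (((1/(2*(1 - 3)))*2)*(z**2/(-1 + z)))/4 = ((((1/2)/(-2))*2)*(z**2/(-1 + z)))/4 = ((((1/2)*(-1/2))*2)*(z**2/(-1 + z)))/4 = ((-1/4*2)*(z**2/(-1 + z)))/4 = (-z**2/(2*(-1 + z)))/4 = -z**2/(8*(-1 + z)))
-4*T(23) = -(-4)*23**2/(-8 + 8*23) = -(-4)*529/(-8 + 184) = -(-4)*529/176 = -4*(-529/176) = 529/44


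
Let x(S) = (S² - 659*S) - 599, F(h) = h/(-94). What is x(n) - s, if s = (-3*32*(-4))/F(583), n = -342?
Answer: 199272265/583 ≈ 3.4181e+5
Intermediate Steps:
F(h) = -h/94 (F(h) = h*(-1/94) = -h/94)
x(S) = -599 + S² - 659*S
s = -36096/583 (s = (-3*32*(-4))/((-1/94*583)) = (-96*(-4))/(-583/94) = 384*(-94/583) = -36096/583 ≈ -61.914)
x(n) - s = (-599 + (-342)² - 659*(-342)) - 1*(-36096/583) = (-599 + 116964 + 225378) + 36096/583 = 341743 + 36096/583 = 199272265/583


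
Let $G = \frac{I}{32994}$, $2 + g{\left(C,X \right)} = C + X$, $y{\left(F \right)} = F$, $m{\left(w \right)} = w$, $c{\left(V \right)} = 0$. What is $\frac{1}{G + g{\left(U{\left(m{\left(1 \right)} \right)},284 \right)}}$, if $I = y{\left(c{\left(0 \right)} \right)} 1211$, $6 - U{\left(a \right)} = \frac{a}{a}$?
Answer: $\frac{1}{287} \approx 0.0034843$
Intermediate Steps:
$U{\left(a \right)} = 5$ ($U{\left(a \right)} = 6 - \frac{a}{a} = 6 - 1 = 5$)
$I = 0$ ($I = 0 \cdot 1211 = 0$)
$g{\left(C,X \right)} = -2 + C + X$ ($g{\left(C,X \right)} = -2 + \left(C + X\right) = -2 + C + X$)
$G = 0$ ($G = \frac{0}{32994} = 0 \cdot \frac{1}{32994} = 0$)
$\frac{1}{G + g{\left(U{\left(m{\left(1 \right)} \right)},284 \right)}} = \frac{1}{0 + \left(-2 + 5 + 284\right)} = \frac{1}{0 + 287} = \frac{1}{287}$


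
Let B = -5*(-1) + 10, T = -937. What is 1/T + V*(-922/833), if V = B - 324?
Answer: 266948593/780521 ≈ 342.01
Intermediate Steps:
B = 15 (B = 5 + 10 = 15)
V = -309 (V = 15 - 324 = -309)
1/T + V*(-922/833) = 1/(-937) - (-284898)/833 = -1/937 - (-284898)/833 = -1/937 - 309*(-922/833) = -1/937 + 284898/833 = 266948593/780521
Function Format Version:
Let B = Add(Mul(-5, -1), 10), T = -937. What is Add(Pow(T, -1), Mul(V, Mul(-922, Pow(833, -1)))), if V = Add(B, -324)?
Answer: Rational(266948593, 780521) ≈ 342.01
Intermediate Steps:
B = 15 (B = Add(5, 10) = 15)
V = -309 (V = Add(15, -324) = -309)
Add(Pow(T, -1), Mul(V, Mul(-922, Pow(833, -1)))) = Add(Pow(-937, -1), Mul(-309, Mul(-922, Pow(833, -1)))) = Add(Rational(-1, 937), Mul(-309, Mul(-922, Rational(1, 833)))) = Add(Rational(-1, 937), Mul(-309, Rational(-922, 833))) = Add(Rational(-1, 937), Rational(284898, 833)) = Rational(266948593, 780521)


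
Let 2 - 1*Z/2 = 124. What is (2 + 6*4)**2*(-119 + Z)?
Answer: -245388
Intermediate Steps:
Z = -244 (Z = 4 - 2*124 = 4 - 248 = -244)
(2 + 6*4)**2*(-119 + Z) = (2 + 6*4)**2*(-119 - 244) = (2 + 24)**2*(-363) = 26**2*(-363) = 676*(-363) = -245388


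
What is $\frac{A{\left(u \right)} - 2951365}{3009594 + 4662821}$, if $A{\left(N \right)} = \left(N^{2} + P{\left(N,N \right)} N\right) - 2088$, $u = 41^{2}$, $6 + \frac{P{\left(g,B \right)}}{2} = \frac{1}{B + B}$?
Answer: $- \frac{147863}{7672415} \approx -0.019272$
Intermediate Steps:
$P{\left(g,B \right)} = -12 + \frac{1}{B}$ ($P{\left(g,B \right)} = -12 + \frac{2}{B + B} = -12 + \frac{2}{2 B} = -12 + 2 \frac{1}{2 B} = -12 + \frac{1}{B}$)
$u = 1681$
$A{\left(N \right)} = -2088 + N^{2} + N \left(-12 + \frac{1}{N}\right)$ ($A{\left(N \right)} = \left(N^{2} + \left(-12 + \frac{1}{N}\right) N\right) - 2088 = \left(N^{2} + N \left(-12 + \frac{1}{N}\right)\right) - 2088 = -2088 + N^{2} + N \left(-12 + \frac{1}{N}\right)$)
$\frac{A{\left(u \right)} - 2951365}{3009594 + 4662821} = \frac{\left(-2087 + 1681^{2} - 20172\right) - 2951365}{3009594 + 4662821} = \frac{\left(-2087 + 2825761 - 20172\right) - 2951365}{7672415} = \left(2803502 - 2951365\right) \frac{1}{7672415} = \left(-147863\right) \frac{1}{7672415} = - \frac{147863}{7672415}$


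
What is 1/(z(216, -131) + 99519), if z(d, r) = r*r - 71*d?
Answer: 1/101344 ≈ 9.8674e-6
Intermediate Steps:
z(d, r) = r² - 71*d
1/(z(216, -131) + 99519) = 1/(((-131)² - 71*216) + 99519) = 1/((17161 - 15336) + 99519) = 1/(1825 + 99519) = 1/101344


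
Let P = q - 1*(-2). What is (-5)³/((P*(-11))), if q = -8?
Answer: -125/66 ≈ -1.8939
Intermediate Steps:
P = -6 (P = -8 - 1*(-2) = -8 + 2 = -6)
(-5)³/((P*(-11))) = (-5)³/((-6*(-11))) = -125/66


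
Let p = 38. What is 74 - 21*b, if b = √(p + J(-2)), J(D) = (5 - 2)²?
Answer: 74 - 21*√47 ≈ -69.969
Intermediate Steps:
J(D) = 9 (J(D) = 3² = 9)
b = √47 (b = √(38 + 9) = √47 ≈ 6.8557)
74 - 21*b = 74 - 21*√47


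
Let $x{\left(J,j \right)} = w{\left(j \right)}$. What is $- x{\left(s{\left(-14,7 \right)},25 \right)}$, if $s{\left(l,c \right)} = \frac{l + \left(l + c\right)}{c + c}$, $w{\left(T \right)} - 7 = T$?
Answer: $-32$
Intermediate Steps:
$w{\left(T \right)} = 7 + T$
$s{\left(l,c \right)} = \frac{c + 2 l}{2 c}$ ($s{\left(l,c \right)} = \frac{l + \left(c + l\right)}{2 c} = \left(c + 2 l\right) \frac{1}{2 c} = \frac{c + 2 l}{2 c}$)
$x{\left(J,j \right)} = 7 + j$
$- x{\left(s{\left(-14,7 \right)},25 \right)} = - (7 + 25) = \left(-1\right) 32 = -32$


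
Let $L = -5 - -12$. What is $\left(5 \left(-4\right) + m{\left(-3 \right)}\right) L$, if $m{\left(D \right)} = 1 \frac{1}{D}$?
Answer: $- \frac{427}{3} \approx -142.33$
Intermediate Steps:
$m{\left(D \right)} = \frac{1}{D}$
$L = 7$ ($L = -5 + 12 = 7$)
$\left(5 \left(-4\right) + m{\left(-3 \right)}\right) L = \left(5 \left(-4\right) + \frac{1}{-3}\right) 7 = \left(-20 - \frac{1}{3}\right) 7 = \left(- \frac{61}{3}\right) 7 = - \frac{427}{3}$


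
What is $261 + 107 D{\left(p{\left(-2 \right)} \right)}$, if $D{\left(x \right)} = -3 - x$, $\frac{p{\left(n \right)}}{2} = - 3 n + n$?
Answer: $-916$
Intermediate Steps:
$p{\left(n \right)} = - 4 n$ ($p{\left(n \right)} = 2 \left(- 3 n + n\right) = 2 \left(- 2 n\right) = - 4 n$)
$261 + 107 D{\left(p{\left(-2 \right)} \right)} = 261 + 107 \left(-3 - \left(-4\right) \left(-2\right)\right) = 261 + 107 \left(-3 - 8\right) = 261 + 107 \left(-11\right) = 261 - 1177 = -916$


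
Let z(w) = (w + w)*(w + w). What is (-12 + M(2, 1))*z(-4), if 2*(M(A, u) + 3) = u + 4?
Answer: -800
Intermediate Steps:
M(A, u) = -1 + u/2 (M(A, u) = -3 + (u + 4)/2 = -3 + (4 + u)/2 = -3 + (2 + u/2) = -1 + u/2)
z(w) = 4*w**2 (z(w) = (2*w)*(2*w) = 4*w**2)
(-12 + M(2, 1))*z(-4) = (-12 + (-1 + (1/2)*1))*(4*(-4)**2) = (-12 + (-1 + 1/2))*(4*16) = (-12 - 1/2)*64 = -25/2*64 = -800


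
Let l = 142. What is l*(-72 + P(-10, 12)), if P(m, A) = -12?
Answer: -11928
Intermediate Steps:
l*(-72 + P(-10, 12)) = 142*(-72 - 12) = 142*(-84) = -11928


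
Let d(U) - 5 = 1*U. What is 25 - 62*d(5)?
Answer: -595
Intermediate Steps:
d(U) = 5 + U (d(U) = 5 + 1*U = 5 + U)
25 - 62*d(5) = 25 - 62*(5 + 5) = 25 - 62*10 = 25 - 620 = -595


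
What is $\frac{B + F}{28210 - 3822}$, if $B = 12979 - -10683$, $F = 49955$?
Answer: $\frac{73617}{24388} \approx 3.0186$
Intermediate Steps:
$B = 23662$ ($B = 12979 + 10683 = 23662$)
$\frac{B + F}{28210 - 3822} = \frac{23662 + 49955}{28210 - 3822} = \frac{73617}{24388}$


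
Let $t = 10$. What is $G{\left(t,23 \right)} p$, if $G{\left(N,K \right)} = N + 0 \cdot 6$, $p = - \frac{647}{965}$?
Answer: $- \frac{1294}{193} \approx -6.7047$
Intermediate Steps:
$p = - \frac{647}{965}$ ($p = \left(-647\right) \frac{1}{965} = - \frac{647}{965} \approx -0.67047$)
$G{\left(N,K \right)} = N$ ($G{\left(N,K \right)} = N + 0 = N$)
$G{\left(t,23 \right)} p = 10 \left(- \frac{647}{965}\right) = - \frac{1294}{193}$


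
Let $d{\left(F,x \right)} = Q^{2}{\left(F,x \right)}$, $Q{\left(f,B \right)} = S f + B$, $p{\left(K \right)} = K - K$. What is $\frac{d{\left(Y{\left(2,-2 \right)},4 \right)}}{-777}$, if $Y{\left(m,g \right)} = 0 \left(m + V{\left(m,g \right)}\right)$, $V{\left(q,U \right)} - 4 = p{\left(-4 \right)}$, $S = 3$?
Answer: $- \frac{16}{777} \approx -0.020592$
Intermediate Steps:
$p{\left(K \right)} = 0$
$V{\left(q,U \right)} = 4$ ($V{\left(q,U \right)} = 4 + 0 = 4$)
$Q{\left(f,B \right)} = B + 3 f$ ($Q{\left(f,B \right)} = 3 f + B = B + 3 f$)
$Y{\left(m,g \right)} = 0$ ($Y{\left(m,g \right)} = 0 \left(m + 4\right) = 0 \left(4 + m\right) = 0$)
$d{\left(F,x \right)} = \left(x + 3 F\right)^{2}$
$\frac{d{\left(Y{\left(2,-2 \right)},4 \right)}}{-777} = \frac{\left(4 + 3 \cdot 0\right)^{2}}{-777} = \left(4 + 0\right)^{2} \left(- \frac{1}{777}\right) = 4^{2} \left(- \frac{1}{777}\right) = 16 \left(- \frac{1}{777}\right) = - \frac{16}{777}$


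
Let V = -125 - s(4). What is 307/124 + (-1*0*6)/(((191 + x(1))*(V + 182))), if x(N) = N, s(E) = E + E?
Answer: 307/124 ≈ 2.4758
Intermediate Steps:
s(E) = 2*E
V = -133 (V = -125 - 2*4 = -125 - 1*8 = -125 - 8 = -133)
307/124 + (-1*0*6)/(((191 + x(1))*(V + 182))) = 307/124 + (-1*0*6)/(((191 + 1)*(-133 + 182))) = 307*(1/124) + (0*6)/((192*49)) = 307/124 + 0/9408 = 307/124 + 0*(1/9408) = 307/124 + 0 = 307/124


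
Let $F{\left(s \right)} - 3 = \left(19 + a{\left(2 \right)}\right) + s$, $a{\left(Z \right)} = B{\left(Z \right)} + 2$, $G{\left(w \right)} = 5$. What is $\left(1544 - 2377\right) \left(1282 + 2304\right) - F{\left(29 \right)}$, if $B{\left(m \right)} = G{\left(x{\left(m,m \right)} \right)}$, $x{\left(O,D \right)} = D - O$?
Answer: $-2987196$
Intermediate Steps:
$B{\left(m \right)} = 5$
$a{\left(Z \right)} = 7$ ($a{\left(Z \right)} = 5 + 2 = 7$)
$F{\left(s \right)} = 29 + s$ ($F{\left(s \right)} = 3 + \left(\left(19 + 7\right) + s\right) = 3 + \left(26 + s\right) = 29 + s$)
$\left(1544 - 2377\right) \left(1282 + 2304\right) - F{\left(29 \right)} = \left(1544 - 2377\right) \left(1282 + 2304\right) - \left(29 + 29\right) = \left(-833\right) 3586 - 58 = -2987138 - 58 = -2987196$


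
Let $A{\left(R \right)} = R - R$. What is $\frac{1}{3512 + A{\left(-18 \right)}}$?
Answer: $\frac{1}{3512} \approx 0.00028474$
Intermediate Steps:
$A{\left(R \right)} = 0$
$\frac{1}{3512 + A{\left(-18 \right)}} = \frac{1}{3512 + 0} = \frac{1}{3512}$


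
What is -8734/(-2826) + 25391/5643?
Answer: 6724496/885951 ≈ 7.5901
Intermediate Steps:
-8734/(-2826) + 25391/5643 = -8734*(-1/2826) + 25391*(1/5643) = 4367/1413 + 25391/5643 = 6724496/885951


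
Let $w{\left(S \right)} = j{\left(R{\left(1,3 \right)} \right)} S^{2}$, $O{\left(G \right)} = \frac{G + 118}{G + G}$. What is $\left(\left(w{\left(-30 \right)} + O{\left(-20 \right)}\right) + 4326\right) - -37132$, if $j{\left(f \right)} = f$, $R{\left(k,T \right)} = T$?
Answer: $\frac{883111}{20} \approx 44156.0$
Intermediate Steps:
$O{\left(G \right)} = \frac{118 + G}{2 G}$
$w{\left(S \right)} = 3 S^{2}$
$\left(\left(w{\left(-30 \right)} + O{\left(-20 \right)}\right) + 4326\right) - -37132 = \left(\left(3 \left(-30\right)^{2} + \frac{118 - 20}{2 \left(-20\right)}\right) + 4326\right) - -37132 = \left(\left(3 \cdot 900 + \frac{1}{2} \left(- \frac{1}{20}\right) 98\right) + 4326\right) + 37132 = \left(\left(2700 - \frac{49}{20}\right) + 4326\right) + 37132 = \left(\frac{53951}{20} + 4326\right) + 37132 = \frac{140471}{20} + 37132 = \frac{883111}{20}$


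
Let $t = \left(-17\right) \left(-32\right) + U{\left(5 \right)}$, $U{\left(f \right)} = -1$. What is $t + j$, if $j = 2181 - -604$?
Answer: $3328$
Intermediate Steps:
$j = 2785$ ($j = 2181 + 604 = 2785$)
$t = 543$ ($t = \left(-17\right) \left(-32\right) - 1 = 544 - 1 = 543$)
$t + j = 543 + 2785 = 3328$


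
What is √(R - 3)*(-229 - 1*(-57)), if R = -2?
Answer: -172*I*√5 ≈ -384.6*I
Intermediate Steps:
√(R - 3)*(-229 - 1*(-57)) = √(-2 - 3)*(-229 - 1*(-57)) = √(-5)*(-229 + 57) = (I*√5)*(-172) = -172*I*√5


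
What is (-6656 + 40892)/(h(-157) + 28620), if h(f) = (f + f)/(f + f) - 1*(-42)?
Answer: 34236/28663 ≈ 1.1944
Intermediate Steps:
h(f) = 43 (h(f) = (2*f)/((2*f)) + 42 = (2*f)*(1/(2*f)) + 42 = 1 + 42 = 43)
(-6656 + 40892)/(h(-157) + 28620) = (-6656 + 40892)/(43 + 28620) = 34236/28663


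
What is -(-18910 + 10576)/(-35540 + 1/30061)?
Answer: -250528374/1068367939 ≈ -0.23450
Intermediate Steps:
-(-18910 + 10576)/(-35540 + 1/30061) = -(-8334)/(-35540 + 1/30061) = -(-8334)/(-1068367939/30061) = -(-8334)*(-30061)/1068367939 = -1*250528374/1068367939 = -250528374/1068367939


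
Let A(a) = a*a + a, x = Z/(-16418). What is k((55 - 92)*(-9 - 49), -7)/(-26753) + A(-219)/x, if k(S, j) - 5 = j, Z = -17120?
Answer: 5242438672927/114502840 ≈ 45784.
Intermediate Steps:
k(S, j) = 5 + j
x = 8560/8209 (x = -17120/(-16418) = -17120*(-1/16418) = 8560/8209 ≈ 1.0428)
A(a) = a + a² (A(a) = a² + a = a + a²)
k((55 - 92)*(-9 - 49), -7)/(-26753) + A(-219)/x = (5 - 7)/(-26753) + (-219*(1 - 219))/(8560/8209) = -2*(-1/26753) - 219*(-218)*(8209/8560) = 2/26753 + 47742*(8209/8560) = 2/26753 + 195957039/4280 = 5242438672927/114502840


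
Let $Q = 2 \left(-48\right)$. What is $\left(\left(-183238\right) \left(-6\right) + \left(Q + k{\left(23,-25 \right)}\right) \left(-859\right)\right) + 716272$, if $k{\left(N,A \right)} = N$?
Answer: $1878407$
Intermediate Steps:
$Q = -96$
$\left(\left(-183238\right) \left(-6\right) + \left(Q + k{\left(23,-25 \right)}\right) \left(-859\right)\right) + 716272 = \left(\left(-183238\right) \left(-6\right) + \left(-96 + 23\right) \left(-859\right)\right) + 716272 = \left(1099428 - -62707\right) + 716272 = \left(1099428 + 62707\right) + 716272 = 1162135 + 716272 = 1878407$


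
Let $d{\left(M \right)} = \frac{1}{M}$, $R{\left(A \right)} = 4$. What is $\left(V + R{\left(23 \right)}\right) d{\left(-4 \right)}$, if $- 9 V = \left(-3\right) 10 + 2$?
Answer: $- \frac{16}{9} \approx -1.7778$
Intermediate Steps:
$V = \frac{28}{9}$ ($V = - \frac{\left(-3\right) 10 + 2}{9} = - \frac{-30 + 2}{9} = \left(- \frac{1}{9}\right) \left(-28\right) = \frac{28}{9} \approx 3.1111$)
$\left(V + R{\left(23 \right)}\right) d{\left(-4 \right)} = \frac{\frac{28}{9} + 4}{-4} = \frac{64}{9} \left(- \frac{1}{4}\right) = - \frac{16}{9}$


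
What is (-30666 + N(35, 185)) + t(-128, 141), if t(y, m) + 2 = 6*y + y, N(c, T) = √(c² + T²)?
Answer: -31564 + 5*√1418 ≈ -31376.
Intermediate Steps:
N(c, T) = √(T² + c²)
t(y, m) = -2 + 7*y (t(y, m) = -2 + (6*y + y) = -2 + 7*y)
(-30666 + N(35, 185)) + t(-128, 141) = (-30666 + √(185² + 35²)) + (-2 + 7*(-128)) = (-30666 + √(34225 + 1225)) + (-2 - 896) = (-30666 + √35450) - 898 = (-30666 + 5*√1418) - 898 = -31564 + 5*√1418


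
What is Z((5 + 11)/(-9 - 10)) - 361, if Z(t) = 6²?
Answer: -325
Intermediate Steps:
Z(t) = 36
Z((5 + 11)/(-9 - 10)) - 361 = 36 - 361 = -325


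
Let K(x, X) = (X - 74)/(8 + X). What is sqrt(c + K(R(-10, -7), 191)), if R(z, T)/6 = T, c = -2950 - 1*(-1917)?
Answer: 5*I*sqrt(1635382)/199 ≈ 32.131*I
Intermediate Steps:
c = -1033 (c = -2950 + 1917 = -1033)
R(z, T) = 6*T
K(x, X) = (-74 + X)/(8 + X)
sqrt(c + K(R(-10, -7), 191)) = sqrt(-1033 + (-74 + 191)/(8 + 191)) = sqrt(-1033 + 117/199) = sqrt(-205450/199) = 5*I*sqrt(1635382)/199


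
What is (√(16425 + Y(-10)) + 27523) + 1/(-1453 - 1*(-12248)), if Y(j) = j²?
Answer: 297110786/10795 + 5*√661 ≈ 27652.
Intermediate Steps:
(√(16425 + Y(-10)) + 27523) + 1/(-1453 - 1*(-12248)) = (√(16425 + (-10)²) + 27523) + 1/(-1453 - 1*(-12248)) = (√(16425 + 100) + 27523) + 1/(-1453 + 12248) = (√16525 + 27523) + 1/10795 = (5*√661 + 27523) + 1/10795 = (27523 + 5*√661) + 1/10795 = 297110786/10795 + 5*√661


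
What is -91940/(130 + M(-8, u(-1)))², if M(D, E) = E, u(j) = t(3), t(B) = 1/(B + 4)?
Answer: -4505060/829921 ≈ -5.4283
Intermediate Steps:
t(B) = 1/(4 + B)
u(j) = ⅐ (u(j) = 1/(4 + 3) = 1/7 = ⅐)
-91940/(130 + M(-8, u(-1)))² = -91940/(130 + ⅐)² = -91940/((911/7)²) = -91940/829921/49 = -91940*49/829921 = -4505060/829921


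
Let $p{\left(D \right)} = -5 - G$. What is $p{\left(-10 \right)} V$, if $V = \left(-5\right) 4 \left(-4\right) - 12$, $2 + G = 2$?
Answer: $-340$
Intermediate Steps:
$G = 0$ ($G = -2 + 2 = 0$)
$p{\left(D \right)} = -5$ ($p{\left(D \right)} = -5 - 0 = -5 + 0 = -5$)
$V = 68$ ($V = \left(-20\right) \left(-4\right) - 12 = 80 - 12 = 68$)
$p{\left(-10 \right)} V = \left(-5\right) 68 = -340$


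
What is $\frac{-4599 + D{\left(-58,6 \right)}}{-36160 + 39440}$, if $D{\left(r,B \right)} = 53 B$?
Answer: $- \frac{4281}{3280} \approx -1.3052$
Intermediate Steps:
$\frac{-4599 + D{\left(-58,6 \right)}}{-36160 + 39440} = \frac{-4599 + 53 \cdot 6}{-36160 + 39440} = \frac{-4599 + 318}{3280} = \left(-4281\right) \frac{1}{3280} = - \frac{4281}{3280}$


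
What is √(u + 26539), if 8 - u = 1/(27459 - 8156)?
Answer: 2*√2472891598055/19303 ≈ 162.93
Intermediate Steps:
u = 154423/19303 (u = 8 - 1/(27459 - 8156) = 8 - 1/19303 = 154423/19303 ≈ 7.9999)
√(u + 26539) = √(154423/19303 + 26539) = √(512436740/19303) = 2*√2472891598055/19303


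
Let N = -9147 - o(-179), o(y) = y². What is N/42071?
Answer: -41188/42071 ≈ -0.97901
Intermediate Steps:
N = -41188 (N = -9147 - 1*(-179)² = -9147 - 1*32041 = -9147 - 32041 = -41188)
N/42071 = -41188/42071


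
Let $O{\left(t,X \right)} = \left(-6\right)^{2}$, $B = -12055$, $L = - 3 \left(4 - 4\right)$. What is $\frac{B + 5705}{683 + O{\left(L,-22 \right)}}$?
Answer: $- \frac{6350}{719} \approx -8.8317$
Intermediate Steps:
$L = 0$ ($L = \left(-3\right) 0 = 0$)
$O{\left(t,X \right)} = 36$
$\frac{B + 5705}{683 + O{\left(L,-22 \right)}} = \frac{-12055 + 5705}{683 + 36} = - \frac{6350}{719}$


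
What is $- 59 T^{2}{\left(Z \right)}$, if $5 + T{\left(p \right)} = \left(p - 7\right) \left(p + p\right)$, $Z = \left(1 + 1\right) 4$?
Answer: $-7139$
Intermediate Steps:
$Z = 8$ ($Z = 2 \cdot 4 = 8$)
$T{\left(p \right)} = -5 + 2 p \left(-7 + p\right)$ ($T{\left(p \right)} = -5 + \left(p - 7\right) \left(p + p\right) = -5 + \left(-7 + p\right) 2 p = -5 + 2 p \left(-7 + p\right)$)
$- 59 T^{2}{\left(Z \right)} = - 59 \left(-5 - 112 + 2 \cdot 8^{2}\right)^{2} = - 59 \left(-5 - 112 + 2 \cdot 64\right)^{2} = - 59 \left(-5 - 112 + 128\right)^{2} = - 59 \cdot 11^{2} = \left(-59\right) 121 = -7139$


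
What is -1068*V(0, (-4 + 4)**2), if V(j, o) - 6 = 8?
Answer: -14952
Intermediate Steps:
V(j, o) = 14 (V(j, o) = 6 + 8 = 14)
-1068*V(0, (-4 + 4)**2) = -1068*14 = -14952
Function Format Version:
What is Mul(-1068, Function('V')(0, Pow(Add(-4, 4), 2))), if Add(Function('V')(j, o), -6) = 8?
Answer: -14952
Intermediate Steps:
Function('V')(j, o) = 14 (Function('V')(j, o) = Add(6, 8) = 14)
Mul(-1068, Function('V')(0, Pow(Add(-4, 4), 2))) = Mul(-1068, 14) = -14952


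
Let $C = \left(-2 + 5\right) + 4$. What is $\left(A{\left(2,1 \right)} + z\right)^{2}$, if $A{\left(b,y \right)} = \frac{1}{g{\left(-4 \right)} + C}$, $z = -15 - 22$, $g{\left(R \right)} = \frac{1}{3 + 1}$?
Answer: $\frac{1142761}{841} \approx 1358.8$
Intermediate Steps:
$g{\left(R \right)} = \frac{1}{4}$
$z = -37$
$C = 7$ ($C = 3 + 4 = 7$)
$A{\left(b,y \right)} = \frac{4}{29}$ ($A{\left(b,y \right)} = \frac{1}{\frac{1}{4} + 7} = \frac{1}{\frac{29}{4}} = \frac{4}{29}$)
$\left(A{\left(2,1 \right)} + z\right)^{2} = \left(\frac{4}{29} - 37\right)^{2} = \left(- \frac{1069}{29}\right)^{2} = \frac{1142761}{841}$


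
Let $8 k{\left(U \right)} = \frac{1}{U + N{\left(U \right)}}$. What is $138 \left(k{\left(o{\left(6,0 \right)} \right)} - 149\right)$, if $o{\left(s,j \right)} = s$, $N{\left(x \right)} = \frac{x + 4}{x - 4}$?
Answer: $- \frac{904659}{44} \approx -20560.0$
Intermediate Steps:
$N{\left(x \right)} = \frac{4 + x}{-4 + x}$
$k{\left(U \right)} = \frac{1}{8 \left(U + \frac{4 + U}{-4 + U}\right)}$
$138 \left(k{\left(o{\left(6,0 \right)} \right)} - 149\right) = 138 \left(\frac{-4 + 6}{8 \left(4 + 6^{2} - 18\right)} - 149\right) = 138 \left(\frac{1}{8} \frac{1}{4 + 36 - 18} \cdot 2 - 149\right) = 138 \left(\frac{1}{8} \cdot \frac{1}{22} \cdot 2 - 149\right) = 138 \left(\frac{1}{88} - 149\right) = 138 \left(- \frac{13111}{88}\right) = - \frac{904659}{44}$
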